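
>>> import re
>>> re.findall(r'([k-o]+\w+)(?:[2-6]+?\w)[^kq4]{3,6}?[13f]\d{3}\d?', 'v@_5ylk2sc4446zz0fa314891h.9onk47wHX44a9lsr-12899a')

One capturing group, so `findall` returns just the captured substring from each match — 2 in all.

['lk2sc444', 'onk47wHX4']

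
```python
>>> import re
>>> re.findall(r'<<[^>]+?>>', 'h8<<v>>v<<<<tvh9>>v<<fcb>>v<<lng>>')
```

Matches: at [2:7] → '<<v>>'; at [8:18] → '<<<<tvh9>>'; at [19:26] → '<<fcb>>'; at [27:34] → '<<lng>>'.
With no groups in the pattern, `findall` gives back each whole match — 4 here.

['<<v>>', '<<<<tvh9>>', '<<fcb>>', '<<lng>>']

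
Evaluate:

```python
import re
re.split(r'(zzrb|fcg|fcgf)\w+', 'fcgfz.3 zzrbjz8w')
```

`|` is ordered: at each position the engine commits to the first alternative that works.
`re.split` interleaves the captured-group text with the surrounding fragments.

['', 'fcg', '.3 ', 'zzrb', '']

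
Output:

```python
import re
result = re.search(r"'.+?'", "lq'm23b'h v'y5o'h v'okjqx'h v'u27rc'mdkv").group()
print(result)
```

The match spans [2:8] → "'m23b'".

'm23b'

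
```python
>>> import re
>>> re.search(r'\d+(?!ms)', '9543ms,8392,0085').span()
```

The negative lookaround is zero-width — it rules out positions where the adjacent text would match, without consuming anything.
The match spans [0:3] → '954'.

(0, 3)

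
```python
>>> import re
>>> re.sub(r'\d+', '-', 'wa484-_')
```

Each match is replaced by '-'.

'wa--_'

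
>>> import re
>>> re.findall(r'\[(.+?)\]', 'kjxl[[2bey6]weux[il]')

['[2bey6', 'il']

The `?` after the quantifier makes it lazy — it takes as little as possible before letting the rest of the pattern try.
Scanning left to right: at [4:12] match '[[2bey6]', group 1 = '[2bey6'; at [16:20] match '[il]', group 1 = 'il'.
With a single group, `findall` returns only what that group captured — 2 items.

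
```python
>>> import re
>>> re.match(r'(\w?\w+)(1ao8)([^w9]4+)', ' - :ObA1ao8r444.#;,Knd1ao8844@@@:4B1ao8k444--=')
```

None

`match` is anchored at position 0; if the pattern doesn't fit there, it returns None.
Here position 0 doesn't satisfy it, so the call returns None.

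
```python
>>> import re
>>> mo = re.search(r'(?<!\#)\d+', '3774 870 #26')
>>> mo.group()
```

`(?!…)`/`(?<!…)` only lets a position through if the neighbouring text does NOT match; no characters are consumed.
`re.search` scans for the first position where the pattern succeeds.
The match spans [0:4] → '3774'.

'3774'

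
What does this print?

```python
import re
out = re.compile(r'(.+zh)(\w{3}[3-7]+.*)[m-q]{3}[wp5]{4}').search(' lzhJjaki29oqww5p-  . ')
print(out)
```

This matches one or more of any character, then the literal 'zh' (captured); then exactly 3 of a word character, then one or more of a character in [3-7], then zero or more of any character (captured); then exactly 3 of a character in [m-q], then exactly 4 of one of [wp5].
Unlike `match`, `search` isn't anchored — it looks for the pattern anywhere in the string.
Here no position works, so the call returns None.

None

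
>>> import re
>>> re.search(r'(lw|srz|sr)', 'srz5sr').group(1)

'srz'

Branches in `(...|...)` are attempted left-to-right; the first branch that allows the whole pattern to succeed is taken.
Unlike `match`, `search` isn't anchored — it looks for the pattern anywhere in the string.
The match spans [0:3] → 'srz'.
Captured: group 1 = 'srz'.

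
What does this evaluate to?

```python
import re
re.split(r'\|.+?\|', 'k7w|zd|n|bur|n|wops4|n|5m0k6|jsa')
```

['k7w', 'n', 'n', 'n', 'jsa']

A non-greedy quantifier consumes as few characters as it can — just enough that the remainder of the pattern still matches from where it stops; whatever follows it matches normally.
Splitting on the pattern gives 5 pieces.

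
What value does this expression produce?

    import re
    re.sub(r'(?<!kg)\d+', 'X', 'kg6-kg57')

'kg6-kg5X'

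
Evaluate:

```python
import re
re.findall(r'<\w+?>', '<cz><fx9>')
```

['<cz>', '<fx9>']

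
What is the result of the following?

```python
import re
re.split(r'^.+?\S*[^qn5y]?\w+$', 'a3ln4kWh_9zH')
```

Splitting on the pattern gives 2 pieces.

['', '']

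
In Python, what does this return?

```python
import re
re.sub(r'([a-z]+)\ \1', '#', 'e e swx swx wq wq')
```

'# # #'

`\1` has to match the exact text group 1 already captured.
Matches: at [0:3] → 'e e'; at [4:11] → 'swx swx'; at [12:17] → 'wq wq'.
Every occurrence is swapped for '#'.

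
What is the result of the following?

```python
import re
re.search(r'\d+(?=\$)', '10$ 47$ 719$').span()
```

The lookaround is zero-width — it requires the adjacent text to match without consuming it, so the asserted text isn't part of the match.
`re.search` tries every starting position until one works.
The match spans [0:2] → '10'.

(0, 2)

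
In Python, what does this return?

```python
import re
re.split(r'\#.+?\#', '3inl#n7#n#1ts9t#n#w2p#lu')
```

['3inl', 'n', 'n', 'lu']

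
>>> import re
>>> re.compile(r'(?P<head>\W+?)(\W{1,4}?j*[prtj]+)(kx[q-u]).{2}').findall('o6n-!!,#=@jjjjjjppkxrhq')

This matches one or more of a non-word character (lazy) (captured as 'head'); then 1 to 4 of a non-word character (lazy), then zero or more of the literal 'j', then one or more of one of [prtj] (captured); then the literal 'kx', then a character in [q-u] (captured); then exactly 2 of any character.
3 groups means the one result is a tuple of 3 captured strings — 1 here.

[('-!!', ',#=@jjjjjjpp', 'kxr')]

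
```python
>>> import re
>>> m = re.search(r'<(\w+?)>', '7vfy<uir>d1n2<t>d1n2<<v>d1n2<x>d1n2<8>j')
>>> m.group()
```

'<uir>'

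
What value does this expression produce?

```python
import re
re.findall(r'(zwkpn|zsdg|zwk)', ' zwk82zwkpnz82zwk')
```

['zwk', 'zwkpn', 'zwk']

Alternation isn't longest-match — the leftmost alternative that fits at this position is chosen.
Walking the string: at [1:4] match 'zwk', group 1 = 'zwk'; at [6:11] match 'zwkpn', group 1 = 'zwkpn'; at [14:17] match 'zwk', group 1 = 'zwk'.
One capturing group, so `findall` returns just the captured substring from each match — 3 in all.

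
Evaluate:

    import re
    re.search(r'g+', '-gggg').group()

'gggg'

The pattern matches one or more of a literal 'g'.
The match spans [1:5] → 'gggg'.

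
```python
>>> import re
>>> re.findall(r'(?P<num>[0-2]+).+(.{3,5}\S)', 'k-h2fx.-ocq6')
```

Pattern: one or more of a character in [0-2] (captured as 'num'); then one or more of any character; then 3 to 5 of any character, then a non-whitespace character (captured).
Walking the string: at [3:12] match '2fx.-ocq6', groups = ('2', 'ocq6').
2 groups means the one result is a tuple of 2 captured strings — 1 here.

[('2', 'ocq6')]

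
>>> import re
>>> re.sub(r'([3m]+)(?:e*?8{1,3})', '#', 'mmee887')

'#7'

The pattern matches one or more of one of [3m] (captured); then zero or more of the literal 'e' (lazy), then 1 to 3 of the literal '8' (non-capturing group).
Matches: at [0:6] → 'mmee88'.
`sub` substitutes '#' at each match site.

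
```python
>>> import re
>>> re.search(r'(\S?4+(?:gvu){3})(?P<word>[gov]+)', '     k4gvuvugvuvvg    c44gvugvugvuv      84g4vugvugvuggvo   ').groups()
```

('c44gvugvugvu', 'v')

The match spans [22:35] → 'c44gvugvugvuv'.
Captured: group 1 = 'c44gvugvugvu', group 2 = 'v'.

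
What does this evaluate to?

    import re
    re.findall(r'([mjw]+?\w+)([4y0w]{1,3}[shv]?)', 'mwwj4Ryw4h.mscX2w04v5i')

[('mwwj4Ryw', '4h'), ('mscX2w0', '4v')]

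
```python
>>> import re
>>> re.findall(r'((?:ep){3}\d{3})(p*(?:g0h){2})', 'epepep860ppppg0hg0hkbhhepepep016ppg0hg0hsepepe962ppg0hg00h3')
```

Pattern: the literal 'ep' repeated 3 times, then exactly 3 of a digit (captured); then zero or more of the literal 'p', then the literal 'g0h' repeated 2 times (captured).
Walking the string: at [0:19] match 'epepep860ppppg0hg0h', groups = ('epepep860', 'ppppg0hg0h'); at [23:40] match 'epepep016ppg0hg0h', groups = ('epepep016', 'ppg0hg0h').
With 2 capturing groups, `findall` returns a 2-tuple per match.

[('epepep860', 'ppppg0hg0h'), ('epepep016', 'ppg0hg0h')]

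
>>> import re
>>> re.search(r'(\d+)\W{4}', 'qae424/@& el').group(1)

This matches one or more of a digit (captured); then exactly 4 of a non-word character.
`re.search` tries every starting position until one works.
The match spans [3:10] → '424/@& '.
Captured: group 1 = '424'.

'424'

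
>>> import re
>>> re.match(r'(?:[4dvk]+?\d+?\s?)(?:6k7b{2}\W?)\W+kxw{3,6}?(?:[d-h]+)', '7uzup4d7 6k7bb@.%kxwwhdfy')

The pattern matches one or more of one of [4dvk] (lazy), then one or more of a digit (lazy), then optionally whitespace (non-capturing group); then the literal '6k7', then exactly 2 of a literal 'b', then optionally a non-word character (non-capturing group); then one or more of a non-word character, then the literal 'kx', then 3 to 6 of a literal 'w' (lazy); then one or more of a character in [d-h] (non-capturing group).
`re.match` only tries the pattern at the start of the string.
Here the pattern fails at index 0, so the call returns None.

None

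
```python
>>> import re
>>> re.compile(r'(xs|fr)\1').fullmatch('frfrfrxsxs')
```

None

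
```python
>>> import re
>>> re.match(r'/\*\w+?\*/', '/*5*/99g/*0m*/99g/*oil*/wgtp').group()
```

'/*5*/'

`re.match` only tries the pattern at the start of the string.
The match spans [0:5] → '/*5*/'.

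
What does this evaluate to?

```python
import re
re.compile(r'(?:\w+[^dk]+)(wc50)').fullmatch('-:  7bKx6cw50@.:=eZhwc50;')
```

None

Pattern: one or more of a word character, then one or more of any character except [dk] (non-capturing group); then the literal 'wc', then the literal '50' (captured).
For `fullmatch`, every character of the input must be accounted for by the pattern.
Here the pattern can't cover the whole string, so the call returns None.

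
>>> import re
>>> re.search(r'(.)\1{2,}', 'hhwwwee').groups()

('w',)

After group 1 captures some text, `\1` only succeeds where that same text appears again.
`re.search` scans for the first position where the pattern succeeds.
The match spans [2:5] → 'www'.
Captured: group 1 = 'w'.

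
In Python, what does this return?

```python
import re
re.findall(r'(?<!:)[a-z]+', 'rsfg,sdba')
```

['rsfg', 'sdba']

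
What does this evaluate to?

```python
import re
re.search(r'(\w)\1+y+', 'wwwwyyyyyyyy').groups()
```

('w',)

The match spans [0:12] → 'wwwwyyyyyyyy'.
Captured: group 1 = 'w'.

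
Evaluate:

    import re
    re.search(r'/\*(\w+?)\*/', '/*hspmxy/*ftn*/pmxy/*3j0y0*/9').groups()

('ftn',)

The match spans [8:15] → '/*ftn*/'.
Captured: group 1 = 'ftn'.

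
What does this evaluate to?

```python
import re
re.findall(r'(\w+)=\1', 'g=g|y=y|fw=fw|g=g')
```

The backreference `\1` re-matches whatever the first group consumed, character for character.
Scanning left to right: at [0:3] match 'g=g', group 1 = 'g'; at [4:7] match 'y=y', group 1 = 'y'; at [8:13] match 'fw=fw', group 1 = 'fw'; at [14:17] match 'g=g', group 1 = 'g'.
One capturing group, so `findall` returns just the captured substring from each match — 4 in all.

['g', 'y', 'fw', 'g']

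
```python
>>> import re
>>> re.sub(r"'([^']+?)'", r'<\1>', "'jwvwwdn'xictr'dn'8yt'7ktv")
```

"<jwvwwdn>xictr<dn>8yt'7ktv"

Matches: at [0:9] → "'jwvwwdn'"; at [14:18] → "'dn'".
Each match is replaced using the text its own group 1 captured.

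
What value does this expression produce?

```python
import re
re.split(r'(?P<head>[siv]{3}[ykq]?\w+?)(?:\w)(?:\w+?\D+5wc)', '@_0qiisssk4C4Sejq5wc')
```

The `?` after the quantifier makes it lazy — it takes as little as possible before letting the rest of the pattern try.
With a capturing group present, the delimiter's captured portion is kept in the result list.

['@_0q', 'iiss', '']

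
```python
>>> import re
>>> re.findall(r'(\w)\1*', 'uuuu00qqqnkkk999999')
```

['u', '0', 'q', 'n', 'k', '9']

`\1` has to match the exact text group 1 already captured.
Matches: at [0:4] match 'uuuu', group 1 = 'u'; at [4:6] match '00', group 1 = '0'; at [6:9] match 'qqq', group 1 = 'q'; at [9:10] match 'n', group 1 = 'n'; at [10:13] match 'kkk', group 1 = 'k'; ….
Because there's exactly one group, `findall` drops the full match and keeps group 1 from each hit.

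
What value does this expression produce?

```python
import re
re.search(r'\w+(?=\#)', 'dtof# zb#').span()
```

(0, 4)

The positive lookaround only admits positions where the adjacent text matches; those characters stay outside the span.
`re.search` scans for the first position where the pattern succeeds.
The match spans [0:4] → 'dtof'.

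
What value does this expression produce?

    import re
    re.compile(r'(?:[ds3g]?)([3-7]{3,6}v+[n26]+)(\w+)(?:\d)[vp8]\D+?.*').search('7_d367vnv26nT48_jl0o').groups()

('367vn', 'v26nT')

The match spans [2:20] → 'd367vnv26nT48_jl0o'.
Captured: group 1 = '367vn', group 2 = 'v26nT'.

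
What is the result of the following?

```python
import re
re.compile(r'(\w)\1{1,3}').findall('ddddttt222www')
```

A backreference is literal: `\1` must see the identical characters the first group matched.
One capturing group, so `findall` returns just the captured substring from each match — 4 in all.

['d', 't', '2', 'w']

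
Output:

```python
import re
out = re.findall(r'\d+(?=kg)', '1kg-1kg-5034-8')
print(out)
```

The positive lookaround only admits positions where the adjacent text matches; those characters stay outside the span.
Since nothing is captured, `findall` lists the 2 matched substrings directly.

['1', '1']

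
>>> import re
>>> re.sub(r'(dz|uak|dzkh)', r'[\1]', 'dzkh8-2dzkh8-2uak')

The regex engine tests alternatives in the order written; an earlier branch that matches wins even if a later one would match more.
Each match is replaced using the text its own group 1 captured.

'[dz]kh8-2[dz]kh8-2[uak]'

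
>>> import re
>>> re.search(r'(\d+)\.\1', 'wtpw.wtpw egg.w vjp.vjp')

None

After group 1 captures some text, `\1` only succeeds where that same text appears again.
`re.search` scans for the first position where the pattern succeeds.
Here the pattern never matches, so the call returns None.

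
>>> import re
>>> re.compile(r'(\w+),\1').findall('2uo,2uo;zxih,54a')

The backreference `\1` re-matches whatever the first group consumed, character for character.
Scanning left to right: at [0:7] match '2uo,2uo', group 1 = '2uo'.
Because there's exactly one group, `findall` drops the full match and keeps group 1 from the one hit.

['2uo']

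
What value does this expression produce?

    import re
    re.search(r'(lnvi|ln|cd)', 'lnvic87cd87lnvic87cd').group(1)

Branches in `(...|...)` are attempted left-to-right; the first branch that allows the whole pattern to succeed is taken.
`search` walks the string left to right and returns the first match it finds.
The match spans [0:4] → 'lnvi'.
Captured: group 1 = 'lnvi'.

'lnvi'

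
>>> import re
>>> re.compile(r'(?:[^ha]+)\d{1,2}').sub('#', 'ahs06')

Pattern: one or more of any character except [ha] (non-capturing group); then 1 to 2 of a digit.
Matches: at [2:5] → 's06'.
`sub` substitutes '#' at each match site.

'ah#'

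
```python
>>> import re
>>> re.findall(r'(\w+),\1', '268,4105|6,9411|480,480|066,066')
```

['480', '066']

`\1` is not a pattern — it's the concrete string captured by group 1, re-applied verbatim.
Because there's exactly one group, `findall` drops the full match and keeps group 1 from each hit.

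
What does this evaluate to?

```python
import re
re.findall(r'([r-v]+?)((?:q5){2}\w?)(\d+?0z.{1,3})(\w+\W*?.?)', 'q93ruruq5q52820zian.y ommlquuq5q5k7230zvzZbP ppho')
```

Pattern: one or more of a character in [r-v] (lazy) (captured); then the literal 'q5' repeated 2 times, then optionally a word character (captured); then one or more of a digit (lazy), then the literal '0z', then 1 to 3 of any character (captured); then one or more of a word character, then zero or more of a non-word character (lazy), then optionally any character (captured).
Walking the string: at [3:20] match 'ruruq5q52820zian.', groups = ('ruru', 'q5q52', '820zia', 'n.'); at [27:45] match 'uuq5q5k7230zvzZbP ', groups = ('uu', 'q5q5k', '7230zvzZ', 'bP ').
`findall` packs the 4 group values into a tuple for every match.

[('ruru', 'q5q52', '820zia', 'n.'), ('uu', 'q5q5k', '7230zvzZ', 'bP ')]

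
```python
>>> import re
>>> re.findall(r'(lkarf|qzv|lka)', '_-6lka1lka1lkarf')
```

Branches in `(...|...)` are attempted left-to-right; the first branch that allows the whole pattern to succeed is taken.
Scanning left to right: at [3:6] match 'lka', group 1 = 'lka'; at [7:10] match 'lka', group 1 = 'lka'; at [11:16] match 'lkarf', group 1 = 'lkarf'.
Because there's exactly one group, `findall` drops the full match and keeps group 1 from each hit.

['lka', 'lka', 'lkarf']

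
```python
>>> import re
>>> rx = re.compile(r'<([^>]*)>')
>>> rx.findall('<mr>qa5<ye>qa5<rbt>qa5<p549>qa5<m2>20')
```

`findall` collects group 1 from each match (5 total).

['mr', 'ye', 'rbt', 'p549', 'm2']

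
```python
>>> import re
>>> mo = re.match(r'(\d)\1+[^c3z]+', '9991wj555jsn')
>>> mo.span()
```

With `match`, the pattern is implicitly anchored at the beginning.
The match spans [0:12] → '9991wj555jsn'.

(0, 12)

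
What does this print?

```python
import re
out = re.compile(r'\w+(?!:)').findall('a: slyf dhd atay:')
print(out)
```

['slyf', 'dhd', 'ata']

The negative lookaround is zero-width — it rules out positions where the adjacent text would match, without consuming anything.
`findall` yields the raw match text (3 of them) because the pattern has no groups.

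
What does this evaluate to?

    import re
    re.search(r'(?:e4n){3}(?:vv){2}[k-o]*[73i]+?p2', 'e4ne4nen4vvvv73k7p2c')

This matches the literal 'e4n' repeated 3 times, then the literal 'vv' repeated 2 times; then zero or more of a character in [k-o], then one or more of one of [73i] (lazy), then the literal 'p2'.
`re.search` scans for the first position where the pattern succeeds.
Here no position works, so the call returns None.

None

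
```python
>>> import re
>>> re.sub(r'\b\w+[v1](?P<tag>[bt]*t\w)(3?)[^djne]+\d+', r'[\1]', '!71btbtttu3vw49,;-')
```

The pattern matches a word boundary (`\b`, zero-width); then one or more of a word character, then one of [v1]; then zero or more of one of [bt], then the literal 't', then a word character (captured as 'tag'); then optionally a literal '3' (captured); then one or more of any character except [djne]; then one or more of a digit.
Each match is replaced using the text its own group 1 captured.

'![btbtttu],;-'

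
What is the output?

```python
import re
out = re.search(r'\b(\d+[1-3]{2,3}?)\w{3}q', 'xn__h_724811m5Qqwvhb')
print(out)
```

None

This matches a word boundary (`\b`, zero-width); then one or more of a digit, then 2 to 3 of a character in [1-3] (lazy) (captured); then exactly 3 of a word character, then a literal 'q'.
`re.search` scans for the first position where the pattern succeeds.
Here the pattern never matches, so the call returns None.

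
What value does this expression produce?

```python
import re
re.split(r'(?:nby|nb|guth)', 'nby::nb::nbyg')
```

The regex engine tests alternatives in the order written; an earlier branch that matches wins even if a later one would match more.
Matches to split on: at [0:3] → 'nby'; at [5:7] → 'nb'; at [9:12] → 'nby'.
Each match becomes a cut point; 4 segments remain.

['', '::', '::', 'g']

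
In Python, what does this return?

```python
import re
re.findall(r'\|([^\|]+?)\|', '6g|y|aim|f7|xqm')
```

['y', 'f7']

Matches: at [2:5] match '|y|', group 1 = 'y'; at [8:12] match '|f7|', group 1 = 'f7'.
`findall` collects group 1 from each match (2 total).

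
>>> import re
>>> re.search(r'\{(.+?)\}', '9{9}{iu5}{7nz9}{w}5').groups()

('9',)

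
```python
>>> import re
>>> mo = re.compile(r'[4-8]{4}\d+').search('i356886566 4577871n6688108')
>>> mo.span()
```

The pattern matches exactly 4 of a character in [4-8]; then one or more of a digit.
The match spans [2:10] → '56886566'.

(2, 10)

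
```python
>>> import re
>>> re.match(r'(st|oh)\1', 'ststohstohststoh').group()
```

`match` is anchored at position 0; if the pattern doesn't fit there, it returns None.
The match spans [0:4] → 'stst'.

'stst'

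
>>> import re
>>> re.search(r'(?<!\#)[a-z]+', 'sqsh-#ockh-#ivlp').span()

The negative lookaround is zero-width — it rules out positions where the adjacent text would match, without consuming anything.
The match spans [0:4] → 'sqsh'.

(0, 4)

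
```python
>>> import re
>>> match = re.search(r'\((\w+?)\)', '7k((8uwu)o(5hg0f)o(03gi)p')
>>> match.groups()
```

`re.search` tries every starting position until one works.
The match spans [3:9] → '(8uwu)'.
Captured: group 1 = '8uwu'.

('8uwu',)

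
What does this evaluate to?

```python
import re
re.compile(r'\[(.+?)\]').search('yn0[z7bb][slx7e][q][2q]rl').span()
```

Lazy quantifiers expand one character at a time until the remainder of the pattern can match.
`re.search` scans for the first position where the pattern succeeds.
The match spans [3:9] → '[z7bb]'.
Captured: group 1 = 'z7bb'.

(3, 9)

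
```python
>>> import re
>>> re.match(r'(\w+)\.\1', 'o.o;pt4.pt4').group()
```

'o.o'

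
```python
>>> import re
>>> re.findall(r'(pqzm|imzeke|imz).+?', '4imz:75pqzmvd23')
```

['imz', 'pqzm']

One capturing group, so `findall` returns just the captured substring from each match — 2 in all.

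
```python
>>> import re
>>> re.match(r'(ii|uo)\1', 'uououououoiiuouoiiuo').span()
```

With `match`, the pattern is implicitly anchored at the beginning.
The match spans [0:4] → 'uouo'.

(0, 4)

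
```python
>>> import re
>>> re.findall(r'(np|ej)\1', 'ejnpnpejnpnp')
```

The backreference `\1` re-matches whatever the first group consumed, character for character.
Matches: at [2:6] match 'npnp', group 1 = 'np'; at [8:12] match 'npnp', group 1 = 'np'.
One capturing group, so `findall` returns just the captured substring from each match — 2 in all.

['np', 'np']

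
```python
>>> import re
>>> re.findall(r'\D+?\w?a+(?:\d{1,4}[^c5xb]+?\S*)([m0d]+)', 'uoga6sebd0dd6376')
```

['d']

This matches one or more of a non-digit (lazy), then optionally a word character, then one or more of a literal 'a'; then 1 to 4 of a digit, then one or more of any character except [c5xb] (lazy), then zero or more of a non-whitespace character (non-capturing group); then one or more of one of [m0d] (captured).
Scanning left to right: at [0:12] match 'uoga6sebd0dd', group 1 = 'd'.
Because there's exactly one group, `findall` drops the full match and keeps group 1 from the one hit.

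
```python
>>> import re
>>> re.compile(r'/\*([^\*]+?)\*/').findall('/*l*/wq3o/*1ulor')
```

['l']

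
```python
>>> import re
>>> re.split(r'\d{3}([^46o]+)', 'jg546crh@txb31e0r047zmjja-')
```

This matches exactly 3 of a digit; then one or more of any character except [46o] (captured).
Matches to split on: at [2:18] → '546crh@txb31e0r0'.
With a capturing group present, the delimiter's captured portion is kept in the result list.

['jg', 'crh@txb31e0r0', '47zmjja-']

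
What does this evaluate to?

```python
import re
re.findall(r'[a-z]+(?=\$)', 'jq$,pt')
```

The positive lookaround only admits positions where the adjacent text matches; those characters stay outside the span.
Since nothing is captured, `findall` lists the 1 matched substring directly.

['jq']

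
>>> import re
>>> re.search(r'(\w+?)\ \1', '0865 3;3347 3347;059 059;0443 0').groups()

The match spans [7:16] → '3347 3347'.
Captured: group 1 = '3347'.

('3347',)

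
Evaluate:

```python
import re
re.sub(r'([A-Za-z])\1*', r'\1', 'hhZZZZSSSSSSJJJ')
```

A backreference is literal: `\1` must see the identical characters the first group matched.
The replacement refers to a captured group, so each match is rewritten using its own captured text.

'hZSJ'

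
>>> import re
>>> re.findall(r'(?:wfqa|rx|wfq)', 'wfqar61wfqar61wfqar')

Branches in `(...|...)` are attempted left-to-right; the first branch that allows the whole pattern to succeed is taken.
No capturing groups, so `findall` returns the 3 full match strings.

['wfqa', 'wfqa', 'wfqa']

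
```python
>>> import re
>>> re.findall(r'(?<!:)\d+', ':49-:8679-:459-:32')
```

['9', '679', '59', '2']

`(?!…)`/`(?<!…)` only lets a position through if the neighbouring text does NOT match; no characters are consumed.
Matches: at [2:3] → '9'; at [6:9] → '679'; at [12:14] → '59'; at [17:18] → '2'.
`findall` yields the raw match text (4 of them) because the pattern has no groups.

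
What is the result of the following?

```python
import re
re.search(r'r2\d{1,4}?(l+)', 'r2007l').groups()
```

This matches the literal 'r2', then 1 to 4 of a digit (lazy); then one or more of a literal 'l' (captured).
`re.search` scans for the first position where the pattern succeeds.
The match spans [0:6] → 'r2007l'.
Captured: group 1 = 'l'.

('l',)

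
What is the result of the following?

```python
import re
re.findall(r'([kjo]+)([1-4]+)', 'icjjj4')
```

[('jjj', '4')]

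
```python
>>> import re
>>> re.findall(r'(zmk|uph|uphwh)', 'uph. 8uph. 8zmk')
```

Scanning left to right: at [0:3] match 'uph', group 1 = 'uph'; at [6:9] match 'uph', group 1 = 'uph'; at [12:15] match 'zmk', group 1 = 'zmk'.
Because there's exactly one group, `findall` drops the full match and keeps group 1 from each hit.

['uph', 'uph', 'zmk']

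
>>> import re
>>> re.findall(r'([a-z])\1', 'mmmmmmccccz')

After group 1 captures some text, `\1` only succeeds where that same text appears again.
Matches: at [0:2] match 'mm', group 1 = 'm'; at [2:4] match 'mm', group 1 = 'm'; at [4:6] match 'mm', group 1 = 'm'; at [6:8] match 'cc', group 1 = 'c'; at [8:10] match 'cc', group 1 = 'c'.
Because there's exactly one group, `findall` drops the full match and keeps group 1 from each hit.

['m', 'm', 'm', 'c', 'c']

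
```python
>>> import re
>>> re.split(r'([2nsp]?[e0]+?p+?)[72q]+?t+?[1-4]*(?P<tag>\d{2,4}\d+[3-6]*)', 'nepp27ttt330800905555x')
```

This matches optionally one of [2nsp], then one or more of one of [e0] (lazy), then one or more of a literal 'p' (lazy) (captured); then one or more of one of [72q] (lazy), then one or more of the literal 't' (lazy); then zero or more of a character in [1-4]; then 2 to 4 of a digit, then one or more of a digit, then zero or more of a character in [3-6] (captured as 'tag').
Because the pattern has a capturing group, `split` also inserts each captured text between the pieces.

['', 'nepp', '0800905555', 'x']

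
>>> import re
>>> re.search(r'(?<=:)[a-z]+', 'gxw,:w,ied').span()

(5, 6)

Because the assertion is zero-width, the text it checks is not consumed and won't appear in the result.
Unlike `match`, `search` isn't anchored — it looks for the pattern anywhere in the string.
The match spans [5:6] → 'w'.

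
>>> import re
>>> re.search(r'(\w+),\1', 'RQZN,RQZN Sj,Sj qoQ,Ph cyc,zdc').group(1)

'RQZN'

The match spans [0:9] → 'RQZN,RQZN'.
Captured: group 1 = 'RQZN'.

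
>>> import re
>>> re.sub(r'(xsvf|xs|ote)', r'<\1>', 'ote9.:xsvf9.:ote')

'<ote>9.:<xsvf>9.:<ote>'

Alternation isn't longest-match — the leftmost alternative that fits at this position is chosen.
The replacement refers to a captured group, so each match is rewritten using its own captured text.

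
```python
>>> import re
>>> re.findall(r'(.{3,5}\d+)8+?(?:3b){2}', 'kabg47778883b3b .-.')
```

The pattern matches 3 to 5 of any character, then one or more of a digit (captured); then one or more of a literal '8' (lazy), then the literal '3b' repeated 2 times.
Walking the string: at [0:15] match 'kabg47778883b3b', group 1 = 'kabg477788'.
One capturing group, so `findall` returns just the captured substring from the one match — 1 in all.

['kabg477788']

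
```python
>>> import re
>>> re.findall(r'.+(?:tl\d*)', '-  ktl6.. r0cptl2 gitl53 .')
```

['-  ktl6.. r0cptl2 gitl53']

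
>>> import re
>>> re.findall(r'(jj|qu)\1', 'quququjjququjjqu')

`\1` is not a pattern — it's the concrete string captured by group 1, re-applied verbatim.
Walking the string: at [0:4] match 'ququ', group 1 = 'qu'; at [8:12] match 'ququ', group 1 = 'qu'.
Because there's exactly one group, `findall` drops the full match and keeps group 1 from each hit.

['qu', 'qu']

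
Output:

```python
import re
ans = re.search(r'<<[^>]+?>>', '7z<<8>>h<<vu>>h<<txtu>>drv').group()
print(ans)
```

<<8>>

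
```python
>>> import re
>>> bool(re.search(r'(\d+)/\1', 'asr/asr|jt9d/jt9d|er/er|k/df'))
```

`\1` has to match the exact text group 1 already captured.
`re.search` scans for the first position where the pattern succeeds.
Here no position works, so the call returns None, and `bool(None)` is False.

False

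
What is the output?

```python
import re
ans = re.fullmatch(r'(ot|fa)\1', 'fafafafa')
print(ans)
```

None

`fullmatch` succeeds only if the pattern covers the string from start to end.
Here there's no way to consume every character, so the call returns None.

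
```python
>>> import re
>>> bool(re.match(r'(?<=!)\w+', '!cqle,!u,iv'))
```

False

`match` is anchored at position 0; if the pattern doesn't fit there, it returns None.
Here the string doesn't start with a match, so the call returns None, and `bool(None)` is False.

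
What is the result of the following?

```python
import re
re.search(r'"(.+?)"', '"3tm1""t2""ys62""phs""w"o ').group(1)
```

'3tm1'

Because the quantifier is non-greedy, it stops expanding at the earliest point where the rest of the pattern can succeed.
`re.search` tries every starting position until one works.
The match spans [0:6] → '"3tm1"'.
Captured: group 1 = '3tm1'.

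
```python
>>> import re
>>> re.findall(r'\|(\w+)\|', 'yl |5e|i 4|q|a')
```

['5e', 'q']

Walking the string: at [3:7] match '|5e|', group 1 = '5e'; at [10:13] match '|q|', group 1 = 'q'.
Because there's exactly one group, `findall` drops the full match and keeps group 1 from each hit.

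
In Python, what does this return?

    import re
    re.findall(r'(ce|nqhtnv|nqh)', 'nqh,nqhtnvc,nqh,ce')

['nqh', 'nqhtnv', 'nqh', 'ce']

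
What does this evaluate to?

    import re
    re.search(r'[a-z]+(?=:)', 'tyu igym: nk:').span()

(4, 8)

The `(?=…)`/`(?<=…)` assertion just peeks at neighbouring text; it doesn't advance the match position.
The match spans [4:8] → 'igym'.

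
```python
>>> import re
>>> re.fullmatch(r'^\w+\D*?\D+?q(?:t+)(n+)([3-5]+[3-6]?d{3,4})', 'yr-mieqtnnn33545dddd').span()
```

For `fullmatch`, every character of the input must be accounted for by the pattern.
The match spans [0:20] → 'yr-mieqtnnn33545dddd'.

(0, 20)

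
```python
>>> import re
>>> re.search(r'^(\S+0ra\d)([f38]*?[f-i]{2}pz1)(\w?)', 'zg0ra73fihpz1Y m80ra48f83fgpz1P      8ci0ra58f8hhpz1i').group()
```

Pattern: anchored at the start of the string; then one or more of a non-whitespace character, then the literal '0ra', then a digit (captured); then zero or more of one of [f38] (lazy), then exactly 2 of a character in [f-i], then the literal 'pz1' (captured); then optionally a word character (captured).
The match spans [0:14] → 'zg0ra73fihpz1Y'.

'zg0ra73fihpz1Y'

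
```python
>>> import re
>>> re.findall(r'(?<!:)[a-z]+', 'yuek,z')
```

['yuek', 'z']

The negative lookaround is zero-width — it rules out positions where the adjacent text would match, without consuming anything.
Matches: at [0:4] → 'yuek'; at [5:6] → 'z'.
`findall` yields the raw match text (2 of them) because the pattern has no groups.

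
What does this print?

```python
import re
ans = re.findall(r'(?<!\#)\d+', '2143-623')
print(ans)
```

['2143', '623']

`(?!…)`/`(?<!…)` only lets a position through if the neighbouring text does NOT match; no characters are consumed.
Since nothing is captured, `findall` lists the 2 matched substrings directly.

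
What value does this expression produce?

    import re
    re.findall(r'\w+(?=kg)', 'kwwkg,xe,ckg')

The lookaround is zero-width — it requires the adjacent text to match without consuming it, so the asserted text isn't part of the match.
Walking the string: at [0:3] → 'kww'; at [9:10] → 'c'.
With no groups in the pattern, `findall` gives back each whole match — 2 here.

['kww', 'c']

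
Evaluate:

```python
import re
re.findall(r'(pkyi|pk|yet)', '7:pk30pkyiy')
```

['pk', 'pkyi']

`|` is ordered: at each position the engine commits to the first alternative that works.
Walking the string: at [2:4] match 'pk', group 1 = 'pk'; at [6:10] match 'pkyi', group 1 = 'pkyi'.
One capturing group, so `findall` returns just the captured substring from each match — 2 in all.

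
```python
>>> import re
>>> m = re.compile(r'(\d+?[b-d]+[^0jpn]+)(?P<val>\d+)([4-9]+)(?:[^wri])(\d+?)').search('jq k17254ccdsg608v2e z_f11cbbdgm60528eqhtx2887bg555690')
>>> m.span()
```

Pattern: one or more of a digit (lazy), then one or more of a character in [b-d], then one or more of any character except [0jpn] (captured); then one or more of a digit (captured as 'val'); then one or more of a character in [4-9] (captured); then any character except [wri] (non-capturing group); then one or more of a digit (lazy) (captured).
`re.search` tries every starting position until one works.
The match spans [4:19] → '17254ccdsg608v2'.
Captured: group 1 = '17254ccdsg6', group 2 = '0', group 3 = '8', group 4 = '2'.

(4, 19)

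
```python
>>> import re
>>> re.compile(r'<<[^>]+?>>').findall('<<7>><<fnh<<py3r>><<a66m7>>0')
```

['<<7>>', '<<fnh<<py3r>>', '<<a66m7>>']

Scanning left to right: at [0:5] → '<<7>>'; at [5:18] → '<<fnh<<py3r>>'; at [18:27] → '<<a66m7>>'.
No capturing groups, so `findall` returns the 3 full match strings.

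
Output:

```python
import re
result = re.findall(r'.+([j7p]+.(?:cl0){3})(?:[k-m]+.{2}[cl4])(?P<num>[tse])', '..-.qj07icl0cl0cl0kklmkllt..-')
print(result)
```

[('7icl0cl0cl0', 't')]

2 groups means the one result is a tuple of 2 captured strings — 1 here.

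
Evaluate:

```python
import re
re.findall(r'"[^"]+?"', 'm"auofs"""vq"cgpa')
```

['"auofs"', '"vq"']

Matches: at [1:8] → '"auofs"'; at [9:13] → '"vq"'.
No capturing groups, so `findall` returns the 2 full match strings.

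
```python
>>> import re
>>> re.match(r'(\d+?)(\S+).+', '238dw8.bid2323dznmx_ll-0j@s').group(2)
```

Pattern: one or more of a digit (lazy) (captured); then one or more of a non-whitespace character (captured); then one or more of any character.
Because the quantifier is non-greedy, it stops expanding at the earliest point where the rest of the pattern can succeed.
`match` is anchored at position 0; if the pattern doesn't fit there, it returns None.
The match spans [0:27] → '238dw8.bid2323dznmx_ll-0j@s'.
Captured: group 1 = '2', group 2 = '38dw8.bid2323dznmx_ll-0j@'.

'38dw8.bid2323dznmx_ll-0j@'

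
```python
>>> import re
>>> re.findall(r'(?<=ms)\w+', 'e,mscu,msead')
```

['cu', 'ead']

Because the assertion is zero-width, the text it checks is not consumed and won't appear in the result.
Scanning left to right: at [4:6] → 'cu'; at [9:12] → 'ead'.
`findall` yields the raw match text (2 of them) because the pattern has no groups.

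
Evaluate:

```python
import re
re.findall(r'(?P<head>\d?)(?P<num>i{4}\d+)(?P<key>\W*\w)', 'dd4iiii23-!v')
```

The pattern matches optionally a digit (captured as 'head'); then exactly 4 of the literal 'i', then one or more of a digit (captured as 'num'); then zero or more of a non-word character, then a word character (captured as 'key').
Matches: at [2:12] match '4iiii23-!v', groups = ('4', 'iiii23', '-!v').
Multiple groups make `findall` return tuples — one 3-tuple for the one match.

[('4', 'iiii23', '-!v')]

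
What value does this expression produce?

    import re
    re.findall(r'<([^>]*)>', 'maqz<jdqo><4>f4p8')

['jdqo', '4']

Matches: at [4:10] match '<jdqo>', group 1 = 'jdqo'; at [10:13] match '<4>', group 1 = '4'.
Because there's exactly one group, `findall` drops the full match and keeps group 1 from each hit.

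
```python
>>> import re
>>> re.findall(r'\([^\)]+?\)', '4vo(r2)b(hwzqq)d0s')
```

['(r2)', '(hwzqq)']

Walking the string: at [3:7] → '(r2)'; at [8:15] → '(hwzqq)'.
No capturing groups, so `findall` returns the 2 full match strings.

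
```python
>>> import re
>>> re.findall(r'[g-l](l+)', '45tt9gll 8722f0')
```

['ll']

The pattern matches a character in [g-l]; then one or more of a literal 'l' (captured).
Walking the string: at [5:8] match 'gll', group 1 = 'll'.
Because there's exactly one group, `findall` drops the full match and keeps group 1 from the one hit.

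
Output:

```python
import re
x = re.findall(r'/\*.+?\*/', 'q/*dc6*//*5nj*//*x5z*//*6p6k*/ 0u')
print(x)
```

With the lazy modifier that quantifier settles for the fewest repetitions that let the rest of the pattern succeed (the atoms after it are unaffected and can still be greedy).
Walking the string: at [1:8] → '/*dc6*/'; at [8:15] → '/*5nj*/'; at [15:22] → '/*x5z*/'; at [22:30] → '/*6p6k*/'.
No capturing groups, so `findall` returns the 4 full match strings.

['/*dc6*/', '/*5nj*/', '/*x5z*/', '/*6p6k*/']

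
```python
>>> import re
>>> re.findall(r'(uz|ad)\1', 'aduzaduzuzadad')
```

['uz', 'ad']

A backreference is literal: `\1` must see the identical characters the first group matched.
Walking the string: at [6:10] match 'uzuz', group 1 = 'uz'; at [10:14] match 'adad', group 1 = 'ad'.
One capturing group, so `findall` returns just the captured substring from each match — 2 in all.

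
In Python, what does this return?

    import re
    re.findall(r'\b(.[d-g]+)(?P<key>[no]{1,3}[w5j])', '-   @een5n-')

The pattern matches a word boundary (`\b`, zero-width); then any character, then one or more of a character in [d-g] (captured); then 1 to 3 of one of [no], then one of [w5j] (captured as 'key').
Matches: at [5:9] match 'een5', groups = ('ee', 'n5').
With 2 capturing groups, `findall` returns a 2-tuple per match.

[('ee', 'n5')]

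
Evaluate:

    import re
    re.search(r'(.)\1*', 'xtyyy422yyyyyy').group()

'x'

After group 1 captures some text, `\1` only succeeds where that same text appears again.
`search` walks the string left to right and returns the first match it finds.
The match spans [0:1] → 'x'.
Captured: group 1 = 'x'.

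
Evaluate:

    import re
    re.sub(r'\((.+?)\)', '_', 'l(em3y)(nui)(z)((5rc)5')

Because the quantifier is non-greedy, it stops expanding at the earliest point where the rest of the pattern can succeed.
Matches: at [1:7] → '(em3y)'; at [7:12] → '(nui)'; at [12:15] → '(z)'; at [15:21] → '((5rc)'.
Each match is replaced by '_'.

'l____5'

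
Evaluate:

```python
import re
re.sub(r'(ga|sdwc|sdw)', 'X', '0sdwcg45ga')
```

'0Xg45X'

The regex engine tests alternatives in the order written; an earlier branch that matches wins even if a later one would match more.
Each match is replaced by 'X'.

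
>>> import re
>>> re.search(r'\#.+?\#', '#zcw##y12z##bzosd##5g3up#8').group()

'#zcw#'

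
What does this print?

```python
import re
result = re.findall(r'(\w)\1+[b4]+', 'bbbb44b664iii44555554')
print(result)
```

After group 1 captures some text, `\1` only succeeds where that same text appears again.
One capturing group, so `findall` returns just the captured substring from each match — 4 in all.

['b', '6', 'i', '5']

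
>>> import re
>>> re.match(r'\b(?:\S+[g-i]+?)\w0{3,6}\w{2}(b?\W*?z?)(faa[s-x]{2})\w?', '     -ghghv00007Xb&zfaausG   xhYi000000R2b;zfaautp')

None

This matches a word boundary (`\b`, zero-width); then one or more of a non-whitespace character, then one or more of a character in [g-i] (lazy) (non-capturing group); then a word character, then 3 to 6 of the literal '0', then exactly 2 of a word character; then optionally a literal 'b', then zero or more of a non-word character (lazy), then optionally the literal 'z' (captured); then the literal 'faa', then exactly 2 of a character in [s-x] (captured); then optionally a word character.
`re.match` only tries the pattern at the start of the string.
Here the string doesn't start with a match, so the call returns None.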